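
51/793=51/793 = 0.06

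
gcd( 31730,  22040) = 190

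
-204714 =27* (-7582 )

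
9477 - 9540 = -63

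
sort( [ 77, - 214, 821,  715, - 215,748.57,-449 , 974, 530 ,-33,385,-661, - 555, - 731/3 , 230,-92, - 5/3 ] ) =[- 661, - 555, - 449, - 731/3,-215,  -  214,-92,-33, - 5/3, 77,  230, 385, 530, 715, 748.57,821, 974 ] 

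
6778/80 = 84 + 29/40 = 84.72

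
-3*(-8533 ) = 25599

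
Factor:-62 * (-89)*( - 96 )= - 529728  =  - 2^6*3^1*31^1 * 89^1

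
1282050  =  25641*50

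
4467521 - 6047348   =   - 1579827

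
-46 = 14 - 60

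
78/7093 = 78/7093 = 0.01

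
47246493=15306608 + 31939885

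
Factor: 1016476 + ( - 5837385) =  - 4820909^1 =- 4820909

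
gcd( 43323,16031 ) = 1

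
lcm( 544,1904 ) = 3808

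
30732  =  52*591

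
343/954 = 343/954   =  0.36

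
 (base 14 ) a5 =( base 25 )5K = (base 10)145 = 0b10010001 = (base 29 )50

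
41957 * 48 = 2013936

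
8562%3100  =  2362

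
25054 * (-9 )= - 225486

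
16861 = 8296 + 8565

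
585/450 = 1+3/10= 1.30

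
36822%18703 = 18119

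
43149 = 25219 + 17930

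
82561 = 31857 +50704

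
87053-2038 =85015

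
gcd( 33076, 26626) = 2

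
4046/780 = 2023/390 = 5.19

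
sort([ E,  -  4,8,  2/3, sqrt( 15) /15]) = [ - 4,sqrt( 15 )/15,2/3, E, 8]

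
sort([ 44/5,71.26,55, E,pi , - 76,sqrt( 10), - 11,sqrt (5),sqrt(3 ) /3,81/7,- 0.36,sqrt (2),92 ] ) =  [ - 76, - 11, - 0.36,sqrt( 3 ) /3,sqrt (2 ),  sqrt(5),E , pi, sqrt( 10), 44/5,81/7,55,71.26,92 ] 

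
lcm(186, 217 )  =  1302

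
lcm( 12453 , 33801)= 236607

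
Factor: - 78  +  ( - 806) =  - 884  =  - 2^2*13^1*17^1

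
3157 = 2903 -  - 254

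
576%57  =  6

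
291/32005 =291/32005 = 0.01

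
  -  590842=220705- 811547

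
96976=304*319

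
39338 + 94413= 133751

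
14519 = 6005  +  8514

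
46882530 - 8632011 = 38250519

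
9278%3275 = 2728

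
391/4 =391/4 = 97.75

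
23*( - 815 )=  - 18745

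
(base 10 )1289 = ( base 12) 8B5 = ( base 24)25h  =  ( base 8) 2411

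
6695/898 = 7 + 409/898 = 7.46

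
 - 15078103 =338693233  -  353771336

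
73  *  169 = 12337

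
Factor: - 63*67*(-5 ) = 3^2*5^1*7^1*67^1 = 21105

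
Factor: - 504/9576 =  - 1/19  =  - 19^(-1)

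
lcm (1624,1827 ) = 14616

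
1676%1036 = 640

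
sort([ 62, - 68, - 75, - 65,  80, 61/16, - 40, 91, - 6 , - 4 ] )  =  [-75, - 68, - 65, - 40, - 6, - 4,61/16, 62,80,91 ]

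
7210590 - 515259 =6695331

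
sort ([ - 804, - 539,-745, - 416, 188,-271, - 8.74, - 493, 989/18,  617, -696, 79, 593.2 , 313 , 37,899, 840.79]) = [-804, - 745,  -  696, - 539, -493,-416,  -  271, - 8.74,37, 989/18, 79, 188, 313,593.2 , 617,  840.79,899] 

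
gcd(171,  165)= 3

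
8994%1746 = 264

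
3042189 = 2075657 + 966532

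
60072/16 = 3754 + 1/2 = 3754.50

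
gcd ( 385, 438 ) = 1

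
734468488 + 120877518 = 855346006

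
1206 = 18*67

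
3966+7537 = 11503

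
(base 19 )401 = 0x5a5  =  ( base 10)1445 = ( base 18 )485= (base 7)4133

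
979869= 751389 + 228480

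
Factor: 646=2^1*17^1 * 19^1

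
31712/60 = 7928/15 = 528.53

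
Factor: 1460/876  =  3^ ( - 1 )*5^1 = 5/3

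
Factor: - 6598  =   - 2^1*3299^1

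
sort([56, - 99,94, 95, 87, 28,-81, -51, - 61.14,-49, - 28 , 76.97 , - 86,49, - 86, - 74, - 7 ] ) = [ - 99,  -  86, - 86, - 81, - 74, - 61.14, - 51,-49 , - 28,-7,28,49,56, 76.97,87, 94,95] 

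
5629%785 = 134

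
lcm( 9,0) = 0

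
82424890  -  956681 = 81468209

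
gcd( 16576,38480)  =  592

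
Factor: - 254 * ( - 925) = 234950 = 2^1  *  5^2*37^1*127^1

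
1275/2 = 1275/2 = 637.50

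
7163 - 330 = 6833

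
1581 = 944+637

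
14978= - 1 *( - 14978) 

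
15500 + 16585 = 32085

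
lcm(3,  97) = 291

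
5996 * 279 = 1672884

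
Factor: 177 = 3^1*59^1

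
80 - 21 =59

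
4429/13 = 340 + 9/13 = 340.69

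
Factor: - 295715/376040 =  - 497/632 = - 2^( - 3)*7^1*71^1 * 79^( - 1) 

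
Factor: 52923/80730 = 2^ ( - 1)*3^( - 2) *5^( - 1 )*59^1 = 59/90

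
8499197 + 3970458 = 12469655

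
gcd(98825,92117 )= 1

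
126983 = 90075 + 36908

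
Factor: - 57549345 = - 3^1 * 5^1 * 7^1*548089^1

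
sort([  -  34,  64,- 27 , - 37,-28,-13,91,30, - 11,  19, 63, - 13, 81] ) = [-37, - 34, - 28,-27,  -  13, - 13 , - 11,19,30, 63, 64, 81 , 91 ] 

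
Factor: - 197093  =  - 13^1*15161^1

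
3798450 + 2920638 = 6719088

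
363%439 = 363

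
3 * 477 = 1431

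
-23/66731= - 23/66731 = - 0.00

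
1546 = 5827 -4281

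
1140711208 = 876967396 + 263743812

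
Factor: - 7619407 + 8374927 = 755520 = 2^6*3^1*5^1*787^1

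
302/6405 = 302/6405 = 0.05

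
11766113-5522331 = 6243782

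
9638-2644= 6994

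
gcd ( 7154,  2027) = 1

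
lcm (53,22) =1166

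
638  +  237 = 875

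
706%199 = 109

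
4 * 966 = 3864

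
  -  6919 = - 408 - 6511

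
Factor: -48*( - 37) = 1776=2^4*3^1*37^1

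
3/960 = 1/320 = 0.00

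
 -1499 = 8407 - 9906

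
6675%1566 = 411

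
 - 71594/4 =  - 17899 + 1/2 = - 17898.50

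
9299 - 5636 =3663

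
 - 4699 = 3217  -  7916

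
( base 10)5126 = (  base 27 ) 70n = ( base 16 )1406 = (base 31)5ab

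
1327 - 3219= - 1892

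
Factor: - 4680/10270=-36/79 = - 2^2*3^2*79^( - 1) 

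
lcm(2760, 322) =19320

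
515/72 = 7 + 11/72 = 7.15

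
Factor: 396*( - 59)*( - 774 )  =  2^3* 3^4*11^1*43^1*59^1 = 18083736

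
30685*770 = 23627450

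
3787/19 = 3787/19 = 199.32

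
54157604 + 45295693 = 99453297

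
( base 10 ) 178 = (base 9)217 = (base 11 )152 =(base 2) 10110010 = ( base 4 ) 2302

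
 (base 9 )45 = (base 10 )41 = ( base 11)38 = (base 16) 29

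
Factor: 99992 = 2^3*29^1*431^1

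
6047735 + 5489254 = 11536989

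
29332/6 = 4888 + 2/3  =  4888.67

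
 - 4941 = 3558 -8499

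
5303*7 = 37121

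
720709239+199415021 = 920124260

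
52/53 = 52/53 = 0.98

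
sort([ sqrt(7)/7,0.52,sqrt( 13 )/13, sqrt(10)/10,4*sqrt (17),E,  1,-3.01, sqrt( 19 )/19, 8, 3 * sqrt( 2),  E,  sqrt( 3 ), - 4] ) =[ - 4,-3.01, sqrt( 19)/19, sqrt( 13)/13 , sqrt( 10 ) /10,  sqrt( 7) /7, 0.52, 1,  sqrt( 3 ),E,E, 3*sqrt(2 ), 8,4*sqrt ( 17 ) ]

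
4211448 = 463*9096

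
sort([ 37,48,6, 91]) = [ 6,37,48,91]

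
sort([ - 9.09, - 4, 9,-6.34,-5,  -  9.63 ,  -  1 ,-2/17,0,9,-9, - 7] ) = [ -9.63, - 9.09,  -  9, - 7,-6.34, - 5, - 4, -1, - 2/17,0, 9 , 9]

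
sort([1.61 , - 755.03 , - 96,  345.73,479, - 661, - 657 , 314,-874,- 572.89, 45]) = [ - 874, - 755.03 , - 661, - 657, - 572.89, - 96, 1.61, 45 , 314, 345.73, 479]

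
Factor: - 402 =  - 2^1*3^1*67^1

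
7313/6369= 1 + 944/6369 = 1.15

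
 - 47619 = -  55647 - -8028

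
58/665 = 58/665 = 0.09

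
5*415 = 2075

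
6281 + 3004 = 9285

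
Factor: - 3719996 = -2^2*7^1*132857^1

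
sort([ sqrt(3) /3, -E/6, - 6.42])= [ - 6.42,- E/6, sqrt( 3 )/3]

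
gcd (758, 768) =2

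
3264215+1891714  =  5155929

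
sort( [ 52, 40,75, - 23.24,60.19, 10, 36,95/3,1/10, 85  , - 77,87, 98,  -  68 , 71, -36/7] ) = [ - 77,-68, - 23.24, - 36/7, 1/10, 10, 95/3, 36,40,52, 60.19,71, 75, 85, 87,  98] 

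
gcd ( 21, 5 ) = 1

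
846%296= 254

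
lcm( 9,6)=18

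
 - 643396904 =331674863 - 975071767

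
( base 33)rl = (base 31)td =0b1110010000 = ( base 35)Q2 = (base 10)912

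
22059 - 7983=14076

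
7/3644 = 7/3644= 0.00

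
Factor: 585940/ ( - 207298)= - 2^1*5^1*7^( - 1)*13^( - 1) *17^ ( - 1)*67^( - 1)*29297^1 = - 292970/103649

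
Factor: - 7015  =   - 5^1 * 23^1*61^1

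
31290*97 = 3035130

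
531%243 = 45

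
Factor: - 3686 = - 2^1*19^1*97^1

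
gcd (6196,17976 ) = 4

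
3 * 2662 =7986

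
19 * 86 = 1634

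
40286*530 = 21351580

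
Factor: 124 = 2^2*31^1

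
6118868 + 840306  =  6959174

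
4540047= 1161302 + 3378745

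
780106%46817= 31034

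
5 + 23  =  28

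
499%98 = 9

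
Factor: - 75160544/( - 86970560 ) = 2348767/2717830=2^ ( - 1 )*5^(  -  1 )*41^1*173^( - 1)*1571^( - 1) * 57287^1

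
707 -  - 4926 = 5633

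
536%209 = 118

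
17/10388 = 17/10388 = 0.00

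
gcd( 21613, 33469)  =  1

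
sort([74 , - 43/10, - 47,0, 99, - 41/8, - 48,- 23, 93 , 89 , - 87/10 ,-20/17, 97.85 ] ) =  [ - 48,  -  47  ,-23 , - 87/10, - 41/8, - 43/10, - 20/17,0  ,  74, 89, 93 , 97.85,99] 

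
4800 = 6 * 800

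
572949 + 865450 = 1438399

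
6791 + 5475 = 12266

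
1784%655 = 474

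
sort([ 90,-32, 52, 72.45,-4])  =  [ - 32,-4,52, 72.45, 90 ]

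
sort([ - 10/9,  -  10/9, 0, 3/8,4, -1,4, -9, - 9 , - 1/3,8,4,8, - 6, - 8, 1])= [ - 9, - 9, - 8, -6, - 10/9, - 10/9, - 1,-1/3, 0, 3/8,  1,4,4,4, 8  ,  8]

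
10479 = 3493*3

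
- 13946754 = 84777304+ - 98724058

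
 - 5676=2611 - 8287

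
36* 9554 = 343944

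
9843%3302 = 3239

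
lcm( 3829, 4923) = 34461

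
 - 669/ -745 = 669/745 = 0.90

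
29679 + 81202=110881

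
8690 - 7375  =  1315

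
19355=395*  49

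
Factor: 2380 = 2^2*5^1 * 7^1*17^1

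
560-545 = 15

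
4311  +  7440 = 11751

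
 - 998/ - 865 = 998/865 = 1.15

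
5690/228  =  24 + 109/114 = 24.96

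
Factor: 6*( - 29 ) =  - 174 = - 2^1 * 3^1 * 29^1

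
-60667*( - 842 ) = 51081614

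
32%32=0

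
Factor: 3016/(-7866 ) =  - 2^2 * 3^( -2)*13^1*19^( - 1 )*23^( - 1 )*29^1 = - 1508/3933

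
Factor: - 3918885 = -3^1*5^1*137^1*1907^1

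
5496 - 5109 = 387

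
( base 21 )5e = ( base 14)87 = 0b1110111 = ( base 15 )7E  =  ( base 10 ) 119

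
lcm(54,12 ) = 108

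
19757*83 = 1639831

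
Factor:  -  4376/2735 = -2^3*5^( - 1 )  =  - 8/5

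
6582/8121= 2194/2707 = 0.81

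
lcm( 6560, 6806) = 544480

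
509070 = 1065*478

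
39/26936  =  3/2072 = 0.00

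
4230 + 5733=9963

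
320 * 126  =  40320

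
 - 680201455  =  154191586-834393041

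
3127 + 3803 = 6930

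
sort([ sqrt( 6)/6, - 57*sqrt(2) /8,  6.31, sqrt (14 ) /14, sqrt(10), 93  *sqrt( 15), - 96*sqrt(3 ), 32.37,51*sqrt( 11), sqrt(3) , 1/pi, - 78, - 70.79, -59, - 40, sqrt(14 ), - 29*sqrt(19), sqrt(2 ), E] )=[  -  96*sqrt( 3),  -  29*sqrt(19 ),-78 ,-70.79, - 59, - 40, - 57*sqrt(2)/8, sqrt(14)/14, 1/pi, sqrt(6)/6,sqrt(2),  sqrt(3 ), E, sqrt(10),sqrt (14 ), 6.31, 32.37,51*sqrt(11), 93 *sqrt(15 )]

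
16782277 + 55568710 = 72350987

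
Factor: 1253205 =3^3*5^1*9283^1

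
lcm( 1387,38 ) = 2774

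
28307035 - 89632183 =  - 61325148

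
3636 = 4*909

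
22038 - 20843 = 1195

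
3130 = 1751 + 1379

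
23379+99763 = 123142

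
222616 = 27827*8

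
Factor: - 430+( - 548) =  - 978 =- 2^1*3^1*163^1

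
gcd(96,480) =96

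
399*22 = 8778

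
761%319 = 123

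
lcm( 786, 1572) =1572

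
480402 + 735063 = 1215465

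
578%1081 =578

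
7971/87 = 91  +  18/29 = 91.62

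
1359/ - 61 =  - 1359/61= - 22.28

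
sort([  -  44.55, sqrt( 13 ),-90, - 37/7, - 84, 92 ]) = [ - 90, - 84, - 44.55, - 37/7 , sqrt( 13 ), 92 ] 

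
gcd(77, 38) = 1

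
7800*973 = 7589400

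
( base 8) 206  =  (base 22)62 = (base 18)78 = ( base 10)134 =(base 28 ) 4M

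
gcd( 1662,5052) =6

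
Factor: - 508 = - 2^2 * 127^1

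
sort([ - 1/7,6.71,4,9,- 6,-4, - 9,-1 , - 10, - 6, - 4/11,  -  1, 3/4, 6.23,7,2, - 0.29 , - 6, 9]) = [ - 10 ,-9, - 6, - 6, - 6,-4, - 1, - 1 , - 4/11, - 0.29, - 1/7 , 3/4,2, 4,6.23,  6.71,  7,9,  9]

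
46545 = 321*145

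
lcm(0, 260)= 0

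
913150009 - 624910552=288239457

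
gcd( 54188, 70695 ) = 1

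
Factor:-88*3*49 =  - 2^3*3^1 * 7^2*11^1 = - 12936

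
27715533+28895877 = 56611410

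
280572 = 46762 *6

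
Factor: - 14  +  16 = 2^1 = 2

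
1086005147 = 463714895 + 622290252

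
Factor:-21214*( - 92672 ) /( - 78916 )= - 2^8*109^( - 1)*10607^1 = - 2715392/109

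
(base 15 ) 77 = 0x70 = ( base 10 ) 112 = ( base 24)4g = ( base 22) 52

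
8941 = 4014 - - 4927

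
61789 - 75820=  - 14031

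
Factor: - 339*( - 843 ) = 285777 =3^2*113^1*281^1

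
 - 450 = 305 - 755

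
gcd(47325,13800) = 75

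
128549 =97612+30937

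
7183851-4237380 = 2946471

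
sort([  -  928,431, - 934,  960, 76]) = [ - 934,-928,76,431,960 ]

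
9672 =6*1612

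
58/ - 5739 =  - 1 + 5681/5739= - 0.01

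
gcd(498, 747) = 249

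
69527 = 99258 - 29731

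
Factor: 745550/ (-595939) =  - 2^1 * 5^2*13^1 * 31^1 *37^1*595939^(-1)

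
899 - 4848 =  - 3949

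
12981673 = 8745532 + 4236141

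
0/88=0 =0.00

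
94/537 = 94/537 =0.18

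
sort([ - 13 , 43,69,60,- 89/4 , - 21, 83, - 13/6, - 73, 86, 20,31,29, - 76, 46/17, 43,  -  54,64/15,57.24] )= [ - 76,  -  73,-54,  -  89/4,-21,  -  13, - 13/6, 46/17,64/15, 20, 29, 31, 43,  43,57.24,60, 69,83, 86] 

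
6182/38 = 162  +  13/19 = 162.68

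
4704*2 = 9408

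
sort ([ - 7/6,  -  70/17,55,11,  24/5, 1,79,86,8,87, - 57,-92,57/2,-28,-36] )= [- 92, - 57,-36,- 28 , - 70/17,-7/6, 1, 24/5, 8, 11,57/2 , 55,  79,86,87 ]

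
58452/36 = 4871/3 = 1623.67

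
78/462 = 13/77 = 0.17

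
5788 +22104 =27892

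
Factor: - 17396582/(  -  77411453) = 2^1* 19^( - 1 )*127^( - 1 )*293^1*4241^1 * 4583^( - 1 )=2485226/11058779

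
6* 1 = 6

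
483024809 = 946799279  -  463774470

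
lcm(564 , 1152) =54144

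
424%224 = 200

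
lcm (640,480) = 1920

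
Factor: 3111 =3^1*17^1*61^1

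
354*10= 3540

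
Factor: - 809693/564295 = - 5^( - 1)*17^1*47629^1* 112859^( - 1) 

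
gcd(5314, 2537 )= 1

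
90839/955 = 90839/955  =  95.12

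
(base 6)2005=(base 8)665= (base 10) 437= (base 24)i5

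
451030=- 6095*( - 74 )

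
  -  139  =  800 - 939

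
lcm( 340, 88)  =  7480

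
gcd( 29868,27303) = 57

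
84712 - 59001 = 25711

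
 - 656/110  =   - 328/55 = -5.96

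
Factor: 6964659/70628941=3^2*13^2*19^1*241^1*70628941^( -1 )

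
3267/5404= 3267/5404 =0.60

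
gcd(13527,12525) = 501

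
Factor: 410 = 2^1*5^1*41^1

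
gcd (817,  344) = 43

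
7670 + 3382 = 11052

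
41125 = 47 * 875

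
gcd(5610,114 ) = 6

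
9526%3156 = 58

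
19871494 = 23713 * 838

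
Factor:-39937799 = -11^1*3630709^1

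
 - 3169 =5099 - 8268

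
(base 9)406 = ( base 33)a0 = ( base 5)2310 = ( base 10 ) 330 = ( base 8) 512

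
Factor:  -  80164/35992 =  - 2^( - 1) * 7^2 *11^(-1) = - 49/22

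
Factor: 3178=2^1*7^1*227^1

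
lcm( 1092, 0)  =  0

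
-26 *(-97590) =2537340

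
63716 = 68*937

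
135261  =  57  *2373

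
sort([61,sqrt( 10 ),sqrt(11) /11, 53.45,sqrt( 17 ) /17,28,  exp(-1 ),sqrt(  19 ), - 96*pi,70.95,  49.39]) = [  -  96*pi,  sqrt( 17) /17,  sqrt(11)/11,exp( - 1), sqrt( 10),  sqrt( 19),28 , 49.39, 53.45, 61,70.95]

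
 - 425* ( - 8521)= 3621425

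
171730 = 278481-106751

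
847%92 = 19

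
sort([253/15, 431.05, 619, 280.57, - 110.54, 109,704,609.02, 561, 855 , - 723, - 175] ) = [  -  723, - 175, - 110.54, 253/15, 109, 280.57,431.05,561, 609.02,  619, 704, 855 ] 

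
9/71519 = 9/71519  =  0.00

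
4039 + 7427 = 11466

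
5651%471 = 470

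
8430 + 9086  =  17516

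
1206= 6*201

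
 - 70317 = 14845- 85162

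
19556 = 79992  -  60436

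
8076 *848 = 6848448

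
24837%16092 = 8745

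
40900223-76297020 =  - 35396797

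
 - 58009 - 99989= - 157998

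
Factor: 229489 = 13^1*127^1*139^1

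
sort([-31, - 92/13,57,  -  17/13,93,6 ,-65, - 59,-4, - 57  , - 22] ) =[ - 65,-59, - 57, - 31,-22, - 92/13 , - 4,-17/13,6,57, 93] 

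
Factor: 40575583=17^1*19^1 * 125621^1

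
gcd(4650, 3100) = 1550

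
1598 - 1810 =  - 212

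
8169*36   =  294084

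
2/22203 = 2/22203 = 0.00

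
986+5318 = 6304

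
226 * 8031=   1815006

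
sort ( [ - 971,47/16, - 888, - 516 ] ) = [ - 971,-888,-516,47/16]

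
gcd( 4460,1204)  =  4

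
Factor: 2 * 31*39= 2^1 * 3^1 * 13^1*31^1=2418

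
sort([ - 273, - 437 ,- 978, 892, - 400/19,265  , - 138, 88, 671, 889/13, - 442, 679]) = [ - 978,  -  442,  -  437, - 273,-138, - 400/19 , 889/13,88, 265, 671, 679, 892]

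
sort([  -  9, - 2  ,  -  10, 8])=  [- 10, - 9, - 2,8 ] 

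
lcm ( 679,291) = 2037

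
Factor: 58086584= 2^3*7260823^1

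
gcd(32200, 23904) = 8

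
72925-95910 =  - 22985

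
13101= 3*4367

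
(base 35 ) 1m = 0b111001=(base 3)2010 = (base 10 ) 57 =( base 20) 2H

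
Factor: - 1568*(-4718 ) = 7397824=2^6*7^3 * 337^1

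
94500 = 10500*9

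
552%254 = 44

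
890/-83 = - 890/83 = -  10.72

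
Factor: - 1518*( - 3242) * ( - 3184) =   -  2^6*3^1 * 11^1*23^1 * 199^1 * 1621^1 = - 15669597504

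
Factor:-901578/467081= -2^1*3^1*17^1*8839^1*467081^( - 1 )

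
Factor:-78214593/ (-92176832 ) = 2^(-6)*3^1*11^(-2)*41^1*11903^( - 1 )*635891^1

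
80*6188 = 495040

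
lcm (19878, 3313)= 19878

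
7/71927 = 7/71927 = 0.00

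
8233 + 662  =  8895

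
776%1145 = 776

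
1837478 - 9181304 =-7343826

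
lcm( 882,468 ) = 22932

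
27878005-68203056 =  - 40325051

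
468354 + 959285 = 1427639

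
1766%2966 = 1766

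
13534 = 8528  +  5006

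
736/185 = 736/185 = 3.98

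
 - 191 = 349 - 540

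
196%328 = 196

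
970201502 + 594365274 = 1564566776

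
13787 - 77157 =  - 63370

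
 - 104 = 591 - 695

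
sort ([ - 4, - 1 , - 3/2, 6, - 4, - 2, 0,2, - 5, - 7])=[ - 7 , - 5, - 4, - 4, - 2, - 3/2, - 1,0, 2,6 ]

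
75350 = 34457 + 40893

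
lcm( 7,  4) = 28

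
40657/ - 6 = -6777  +  5/6 = -6776.17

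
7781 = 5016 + 2765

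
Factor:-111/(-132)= 37/44=2^( - 2) * 11^( - 1 )*37^1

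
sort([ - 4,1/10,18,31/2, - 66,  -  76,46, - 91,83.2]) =[ - 91, - 76, -66, - 4,1/10,31/2,  18,46 , 83.2]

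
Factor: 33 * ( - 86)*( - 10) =28380 = 2^2 * 3^1 * 5^1*11^1  *  43^1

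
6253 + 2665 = 8918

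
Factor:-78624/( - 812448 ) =3^1*31^( - 1 ) = 3/31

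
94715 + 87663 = 182378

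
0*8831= 0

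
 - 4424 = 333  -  4757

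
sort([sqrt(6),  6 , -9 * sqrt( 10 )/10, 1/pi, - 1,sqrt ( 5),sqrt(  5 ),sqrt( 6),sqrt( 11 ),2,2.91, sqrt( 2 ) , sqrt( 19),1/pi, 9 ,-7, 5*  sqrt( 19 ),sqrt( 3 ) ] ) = [ - 7, - 9*sqrt( 10 )/10, - 1,1/pi,1/pi,sqrt( 2 ),  sqrt( 3 ), 2,sqrt( 5),sqrt( 5),sqrt( 6), sqrt( 6),2.91,sqrt( 11),sqrt( 19),6,9,5*sqrt( 19)] 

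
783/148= 5 + 43/148 = 5.29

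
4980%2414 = 152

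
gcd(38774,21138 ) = 2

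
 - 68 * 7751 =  - 527068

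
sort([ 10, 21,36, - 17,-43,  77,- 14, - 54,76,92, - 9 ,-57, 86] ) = [-57 ,-54,-43, - 17, - 14,-9,10,21 , 36, 76, 77,86,  92]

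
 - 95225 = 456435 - 551660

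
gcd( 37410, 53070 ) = 870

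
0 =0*8227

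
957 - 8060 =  - 7103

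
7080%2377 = 2326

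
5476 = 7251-1775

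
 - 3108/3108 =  - 1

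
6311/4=6311/4 = 1577.75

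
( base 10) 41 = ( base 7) 56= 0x29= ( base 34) 17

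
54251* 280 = 15190280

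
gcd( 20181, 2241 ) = 3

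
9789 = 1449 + 8340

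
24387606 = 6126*3981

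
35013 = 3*11671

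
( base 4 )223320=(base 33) 2j3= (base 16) af8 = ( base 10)2808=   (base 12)1760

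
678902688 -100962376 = 577940312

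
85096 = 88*967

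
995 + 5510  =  6505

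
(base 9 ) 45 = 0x29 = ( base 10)41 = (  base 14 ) 2D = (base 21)1K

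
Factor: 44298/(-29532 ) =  - 3/2 =- 2^( - 1)*3^1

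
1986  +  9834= 11820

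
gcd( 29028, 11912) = 4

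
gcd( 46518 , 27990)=6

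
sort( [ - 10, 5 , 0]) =[-10, 0 , 5 ]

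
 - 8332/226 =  - 37 + 15/113  =  - 36.87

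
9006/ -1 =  - 9006/1 =- 9006.00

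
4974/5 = 994 + 4/5 = 994.80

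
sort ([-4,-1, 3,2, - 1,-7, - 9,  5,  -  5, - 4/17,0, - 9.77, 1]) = [-9.77,  -  9,  -  7 , - 5,-4,-1, - 1,-4/17,0,1 , 2,3,5]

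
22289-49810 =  - 27521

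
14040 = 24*585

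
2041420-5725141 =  - 3683721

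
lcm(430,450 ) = 19350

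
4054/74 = 2027/37= 54.78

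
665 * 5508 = 3662820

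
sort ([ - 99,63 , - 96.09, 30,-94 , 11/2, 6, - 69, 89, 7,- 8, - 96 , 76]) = [ - 99,- 96.09, - 96, - 94,- 69,- 8  ,  11/2,6,7 , 30, 63,76,89 ]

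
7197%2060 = 1017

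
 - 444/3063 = - 1 + 873/1021 = - 0.14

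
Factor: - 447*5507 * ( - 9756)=2^2* 3^3*149^1 * 271^1*5507^1 = 24015652524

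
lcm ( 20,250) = 500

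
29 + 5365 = 5394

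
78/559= 6/43  =  0.14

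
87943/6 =87943/6 = 14657.17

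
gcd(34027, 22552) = 1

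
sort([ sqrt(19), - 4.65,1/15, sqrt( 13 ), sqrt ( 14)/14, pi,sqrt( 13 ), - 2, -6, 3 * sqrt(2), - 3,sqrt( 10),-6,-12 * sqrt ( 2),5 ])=[ - 12*sqrt( 2 ),-6 ,  -  6, - 4.65, - 3, - 2, 1/15,sqrt(14)/14, pi,sqrt(10), sqrt( 13 ), sqrt( 13) , 3*sqrt ( 2) , sqrt(19 ), 5 ] 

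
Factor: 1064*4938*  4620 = 2^6  *3^2 * 5^1*7^2 * 11^1 * 19^1*823^1=24273627840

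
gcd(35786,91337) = 1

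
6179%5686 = 493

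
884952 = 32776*27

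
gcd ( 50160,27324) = 132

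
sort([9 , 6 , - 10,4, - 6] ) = [ - 10, - 6,4 , 6,9] 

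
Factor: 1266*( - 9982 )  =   - 12637212 = - 2^2*3^1*7^1*23^1*31^1*211^1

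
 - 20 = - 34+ 14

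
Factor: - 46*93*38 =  - 2^2 *3^1*19^1*23^1*31^1 = - 162564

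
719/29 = 24 + 23/29 = 24.79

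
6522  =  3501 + 3021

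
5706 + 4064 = 9770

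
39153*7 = 274071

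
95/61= 95/61=1.56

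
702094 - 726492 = -24398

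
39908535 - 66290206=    - 26381671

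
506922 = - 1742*( - 291)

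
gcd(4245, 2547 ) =849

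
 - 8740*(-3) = 26220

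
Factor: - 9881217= - 3^3*509^1 * 719^1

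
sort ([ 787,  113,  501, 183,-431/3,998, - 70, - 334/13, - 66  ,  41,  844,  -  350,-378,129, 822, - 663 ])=[ - 663, - 378, - 350, - 431/3, - 70, - 66,-334/13,  41,113,  129 , 183 , 501, 787,822,  844, 998 ] 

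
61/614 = 61/614= 0.10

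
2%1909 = 2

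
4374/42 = 729/7 = 104.14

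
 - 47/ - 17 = 2 + 13/17= 2.76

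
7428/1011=7 + 117/337 = 7.35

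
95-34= 61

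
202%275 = 202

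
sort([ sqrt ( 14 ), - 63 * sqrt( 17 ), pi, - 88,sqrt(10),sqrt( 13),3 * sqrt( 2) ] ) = [ - 63 * sqrt(17), - 88,pi,  sqrt(10),sqrt ( 13),  sqrt(14), 3 *sqrt( 2 )]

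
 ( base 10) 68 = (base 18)3E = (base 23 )2m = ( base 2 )1000100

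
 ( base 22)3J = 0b1010101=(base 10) 85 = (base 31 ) 2N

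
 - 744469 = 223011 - 967480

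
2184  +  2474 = 4658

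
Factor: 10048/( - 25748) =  - 16/41 = - 2^4*41^( - 1)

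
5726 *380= 2175880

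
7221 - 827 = 6394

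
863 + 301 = 1164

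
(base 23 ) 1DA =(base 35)nx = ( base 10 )838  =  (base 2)1101000110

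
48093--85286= 133379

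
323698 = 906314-582616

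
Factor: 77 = 7^1  *11^1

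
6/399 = 2/133 = 0.02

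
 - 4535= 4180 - 8715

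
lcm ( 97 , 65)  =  6305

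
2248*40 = 89920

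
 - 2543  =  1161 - 3704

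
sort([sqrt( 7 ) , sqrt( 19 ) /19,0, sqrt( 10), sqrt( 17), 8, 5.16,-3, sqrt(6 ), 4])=[- 3, 0, sqrt (19 ) /19,  sqrt (6),sqrt( 7 ),sqrt( 10),  4,sqrt(17),  5.16  ,  8]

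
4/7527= 4/7527 = 0.00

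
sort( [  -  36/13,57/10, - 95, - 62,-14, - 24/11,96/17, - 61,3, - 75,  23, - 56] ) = [ - 95, - 75, - 62, - 61,-56, - 14, - 36/13, - 24/11, 3,96/17,57/10, 23]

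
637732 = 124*5143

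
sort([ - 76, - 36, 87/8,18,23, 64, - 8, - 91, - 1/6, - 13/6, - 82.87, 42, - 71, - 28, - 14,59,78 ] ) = [ - 91, - 82.87, - 76, - 71, - 36, - 28, - 14, - 8,  -  13/6, - 1/6,87/8, 18,23, 42,59,64, 78]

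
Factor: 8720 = 2^4*5^1*109^1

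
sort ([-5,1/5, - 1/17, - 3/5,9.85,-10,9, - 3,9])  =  [ - 10, - 5,- 3,-3/5, - 1/17, 1/5,9, 9,9.85]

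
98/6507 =98/6507 = 0.02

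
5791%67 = 29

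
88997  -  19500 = 69497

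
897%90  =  87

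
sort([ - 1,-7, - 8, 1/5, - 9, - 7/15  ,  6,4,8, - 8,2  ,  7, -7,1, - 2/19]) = [-9, - 8, - 8,  -  7  , - 7, - 1, - 7/15, - 2/19,1/5 , 1,2,4,6, 7, 8 ]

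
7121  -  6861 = 260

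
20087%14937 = 5150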